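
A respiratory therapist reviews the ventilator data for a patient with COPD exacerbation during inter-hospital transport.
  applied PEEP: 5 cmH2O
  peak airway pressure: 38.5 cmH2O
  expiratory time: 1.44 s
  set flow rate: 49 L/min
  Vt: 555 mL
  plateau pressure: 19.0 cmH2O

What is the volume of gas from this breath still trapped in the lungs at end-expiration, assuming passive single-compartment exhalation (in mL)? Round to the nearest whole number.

121

Flow: 49 L/min ÷ 60 = 0.8167 L/s.
R = (PIP − Pplat)/V̇ = (38.5 − 19.0) / 0.8167 = 19.5/0.8167 = 23.877 cmH2O·s/L.
C = Vt/(Pplat − PEEP) = 555.0 / (19.0 − 5) = 555.0/14.0 = 39.643 mL/cmH2O.
τ = R × C = 23.877 × 0.03964 L/cmH2O = 0.9465 s.
Fraction remaining = e^(−Te/τ) = e^(−1.44/0.9465) = 0.2184.
Trapped volume = 555.0 × 0.2184 = 121.21 mL.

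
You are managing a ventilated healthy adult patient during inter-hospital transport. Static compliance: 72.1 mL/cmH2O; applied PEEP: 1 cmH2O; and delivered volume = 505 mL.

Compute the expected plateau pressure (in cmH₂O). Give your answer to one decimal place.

8.0

Pplat = PEEP + Vt / Cstat = 1 + 505 / 72.1 = 1 + 7.004 = 8.004 cmH2O.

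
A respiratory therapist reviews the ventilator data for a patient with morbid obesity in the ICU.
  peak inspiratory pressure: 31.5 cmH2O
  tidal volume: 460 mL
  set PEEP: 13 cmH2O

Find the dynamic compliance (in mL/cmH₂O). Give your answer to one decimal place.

Dynamic compliance = Vt / (PIP − PEEP) = 460 / (31.5 − 13) = 460 / 18.5 = 24.865 mL/cmH2O.

24.9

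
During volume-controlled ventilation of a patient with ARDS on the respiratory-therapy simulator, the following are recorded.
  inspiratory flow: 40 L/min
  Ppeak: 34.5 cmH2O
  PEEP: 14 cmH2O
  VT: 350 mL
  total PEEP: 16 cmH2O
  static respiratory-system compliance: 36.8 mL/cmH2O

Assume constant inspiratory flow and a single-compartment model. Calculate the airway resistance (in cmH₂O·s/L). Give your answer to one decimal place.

Flow: 40 L/min ÷ 60 = 0.6667 L/s.
Total PEEP = 16 cmH2O (set 14 + intrinsic 2); this is the baseline alveolar pressure.
Equation of motion (constant flow): PIP = Vt/C + R·V̇ + PEEP.
R·V̇ = PIP − Vt/C − PEEP = 34.5 − 350/36.8 − 16 = 34.5 − 9.511 − 16 = 8.989 cmH2O.
R = 8.989 / 0.6667 = 13.483 cmH2O·s/L.

13.5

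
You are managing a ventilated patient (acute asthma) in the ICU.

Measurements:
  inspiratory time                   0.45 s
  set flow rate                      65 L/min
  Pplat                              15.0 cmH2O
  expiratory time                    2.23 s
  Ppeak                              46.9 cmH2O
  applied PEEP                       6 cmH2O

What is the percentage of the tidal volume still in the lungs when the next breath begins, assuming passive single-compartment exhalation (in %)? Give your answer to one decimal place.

24.7

Flow: 65 L/min ÷ 60 = 1.0833 L/s.
Vt = flow × Ti = 1.0833 L/s × 0.45 s × 1000 mL/L = 487.49 mL.
R = (PIP − Pplat)/V̇ = (46.9 − 15.0) / 1.0833 = 31.9/1.0833 = 29.447 cmH2O·s/L.
C = Vt/(Pplat − PEEP) = 487.49 / (15.0 − 6) = 487.49/9.0 = 54.166 mL/cmH2O.
τ = R × C = 29.447 × 0.05417 L/cmH2O = 1.595 s.
Fraction remaining at end-expiration = e^(−Te/τ) = e^(−2.23/1.595) = 0.2471 → 24.71%.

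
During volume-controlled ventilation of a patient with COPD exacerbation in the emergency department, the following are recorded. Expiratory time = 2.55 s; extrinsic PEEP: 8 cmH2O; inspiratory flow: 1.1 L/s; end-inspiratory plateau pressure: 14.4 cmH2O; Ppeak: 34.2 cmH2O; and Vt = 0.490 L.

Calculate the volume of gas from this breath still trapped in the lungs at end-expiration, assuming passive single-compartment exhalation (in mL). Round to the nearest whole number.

77

R = (PIP − Pplat)/V̇ = (34.2 − 14.4) / 1.1 = 19.8/1.1 = 18.0 cmH2O·s/L.
C = Vt/(Pplat − PEEP) = 490.0 / (14.4 − 8) = 490.0/6.4 = 76.563 mL/cmH2O.
τ = R × C = 18.0 × 0.07656 L/cmH2O = 1.378 s.
Fraction remaining = e^(−Te/τ) = e^(−2.55/1.378) = 0.1572.
Trapped volume = 490.0 × 0.1572 = 77.028 mL.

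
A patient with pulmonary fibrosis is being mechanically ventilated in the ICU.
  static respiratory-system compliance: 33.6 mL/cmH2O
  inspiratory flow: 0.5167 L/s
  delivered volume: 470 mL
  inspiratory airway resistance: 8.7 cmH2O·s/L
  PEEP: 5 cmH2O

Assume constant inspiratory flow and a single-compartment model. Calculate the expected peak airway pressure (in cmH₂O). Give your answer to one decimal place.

23.5

Equation of motion (constant flow): PIP = Vt/C + R·V̇ + PEEP.
PIP = 470/33.6 + 8.7×0.5167 + 5 = 13.988 + 4.495 + 5 = 23.483 cmH2O.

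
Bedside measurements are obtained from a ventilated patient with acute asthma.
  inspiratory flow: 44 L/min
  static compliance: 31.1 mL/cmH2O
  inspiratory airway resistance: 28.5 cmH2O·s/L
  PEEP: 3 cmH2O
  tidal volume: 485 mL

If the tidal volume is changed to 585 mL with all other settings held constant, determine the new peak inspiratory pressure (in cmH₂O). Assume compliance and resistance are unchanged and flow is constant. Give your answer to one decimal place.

42.7

Flow: 44 L/min ÷ 60 = 0.7333 L/s.
PIP = Vt/C + R·V̇ + PEEP (constant-flow equation of motion).
Only the elastic term changes: ΔPIP = ΔVt / C = (585 − 485) / 31.1 = 3.215 cmH2O.
Original PIP = 485/31.1 + 28.5×0.7333 + 3 = 39.494 cmH2O; new PIP = 39.494 + (3.215) = 42.709 cmH2O.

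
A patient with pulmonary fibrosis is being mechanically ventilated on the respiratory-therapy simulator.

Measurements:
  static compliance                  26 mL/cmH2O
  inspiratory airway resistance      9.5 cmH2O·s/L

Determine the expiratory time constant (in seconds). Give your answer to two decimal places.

τ = R × C = 9.5 × 26 mL/cmH2O = 9.5 × 0.026 L/cmH2O = 0.247 s.

0.25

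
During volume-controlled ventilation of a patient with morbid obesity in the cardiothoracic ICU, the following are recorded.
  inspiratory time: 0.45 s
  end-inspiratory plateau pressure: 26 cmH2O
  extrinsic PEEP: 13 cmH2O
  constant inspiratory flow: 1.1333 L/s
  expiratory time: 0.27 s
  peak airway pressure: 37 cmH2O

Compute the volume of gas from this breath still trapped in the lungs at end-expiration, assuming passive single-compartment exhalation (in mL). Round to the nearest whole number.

251

Vt = flow × Ti = 1.1333 L/s × 0.45 s × 1000 mL/L = 509.99 mL.
R = (PIP − Pplat)/V̇ = (37 − 26) / 1.1333 = 11.0/1.1333 = 9.706 cmH2O·s/L.
C = Vt/(Pplat − PEEP) = 509.99 / (26 − 13) = 509.99/13.0 = 39.23 mL/cmH2O.
τ = R × C = 9.706 × 0.03923 L/cmH2O = 0.3808 s.
Fraction remaining = e^(−Te/τ) = e^(−0.27/0.3808) = 0.4921.
Trapped volume = 509.99 × 0.4921 = 250.97 mL.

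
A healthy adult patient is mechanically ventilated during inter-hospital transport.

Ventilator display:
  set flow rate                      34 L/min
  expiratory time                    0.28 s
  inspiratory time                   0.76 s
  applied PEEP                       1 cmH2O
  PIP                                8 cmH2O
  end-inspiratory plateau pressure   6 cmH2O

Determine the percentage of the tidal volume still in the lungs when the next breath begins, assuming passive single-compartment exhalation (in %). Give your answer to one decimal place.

Flow: 34 L/min ÷ 60 = 0.5667 L/s.
Vt = flow × Ti = 0.5667 L/s × 0.76 s × 1000 mL/L = 430.69 mL.
R = (PIP − Pplat)/V̇ = (8 − 6) / 0.5667 = 2.0/0.5667 = 3.529 cmH2O·s/L.
C = Vt/(Pplat − PEEP) = 430.69 / (6 − 1) = 430.69/5.0 = 86.138 mL/cmH2O.
τ = R × C = 3.529 × 0.08614 L/cmH2O = 0.304 s.
Fraction remaining at end-expiration = e^(−Te/τ) = e^(−0.28/0.304) = 0.3981 → 39.81%.

39.8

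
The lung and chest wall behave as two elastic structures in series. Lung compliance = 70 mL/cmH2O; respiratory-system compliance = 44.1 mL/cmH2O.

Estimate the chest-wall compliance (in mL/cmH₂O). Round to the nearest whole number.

1/Ccw = 1/Crs − 1/CL.
1/Ccw = 1/44.1 − 1/70 = 0.00839.
Ccw = 119.19 mL/cmH2O.

119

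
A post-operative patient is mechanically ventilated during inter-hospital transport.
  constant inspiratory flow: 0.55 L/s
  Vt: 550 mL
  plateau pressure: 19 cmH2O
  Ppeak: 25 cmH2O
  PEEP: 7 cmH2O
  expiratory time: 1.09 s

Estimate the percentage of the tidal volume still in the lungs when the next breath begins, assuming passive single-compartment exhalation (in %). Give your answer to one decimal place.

R = (PIP − Pplat)/V̇ = (25 − 19) / 0.55 = 6.0/0.55 = 10.909 cmH2O·s/L.
C = Vt/(Pplat − PEEP) = 550.0 / (19 − 7) = 550.0/12.0 = 45.833 mL/cmH2O.
τ = R × C = 10.909 × 0.04583 L/cmH2O = 0.5 s.
Fraction remaining at end-expiration = e^(−Te/τ) = e^(−1.09/0.5) = 0.113 → 11.3%.

11.3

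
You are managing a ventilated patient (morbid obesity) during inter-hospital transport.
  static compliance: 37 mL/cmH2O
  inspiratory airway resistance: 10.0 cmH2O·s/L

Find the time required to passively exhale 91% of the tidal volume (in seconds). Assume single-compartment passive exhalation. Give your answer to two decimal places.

τ = R × C = 10.0 × 37 mL/cmH2O = 10.0 × 0.037 L/cmH2O = 0.37 s.
Exhaled fraction f = 1 − e^(−t/τ) → t = −τ·ln(1 − f) = −0.37·ln(0.09) = 0.8909 s.

0.89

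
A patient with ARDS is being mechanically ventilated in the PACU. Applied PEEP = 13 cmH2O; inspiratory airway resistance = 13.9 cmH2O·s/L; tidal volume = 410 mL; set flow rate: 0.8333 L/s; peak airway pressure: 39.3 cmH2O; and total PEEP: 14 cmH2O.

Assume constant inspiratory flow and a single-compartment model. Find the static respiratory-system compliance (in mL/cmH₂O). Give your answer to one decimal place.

Total PEEP = 14 cmH2O (set 13 + intrinsic 1); this is the baseline alveolar pressure.
Equation of motion (constant flow): PIP = Vt/C + R·V̇ + PEEP.
Vt/C = PIP − R·V̇ − PEEP = 39.3 − 13.9×0.8333 − 14 = 39.3 − 11.583 − 14 = 13.717 cmH2O.
C = Vt / 13.717 = 410 / 13.717 = 29.89 mL/cmH2O.

29.9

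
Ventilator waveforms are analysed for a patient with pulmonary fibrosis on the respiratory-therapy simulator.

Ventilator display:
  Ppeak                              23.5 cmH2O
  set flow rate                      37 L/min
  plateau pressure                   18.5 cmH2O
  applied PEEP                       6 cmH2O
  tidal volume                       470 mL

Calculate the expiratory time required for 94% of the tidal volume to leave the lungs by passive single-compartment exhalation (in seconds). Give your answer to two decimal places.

Flow: 37 L/min ÷ 60 = 0.6167 L/s.
R = (PIP − Pplat)/V̇ = (23.5 − 18.5) / 0.6167 = 5.0/0.6167 = 8.108 cmH2O·s/L.
C = Vt/(Pplat − PEEP) = 470.0 / (18.5 − 6) = 470.0/12.5 = 37.6 mL/cmH2O.
τ = R × C = 8.108 × 0.0376 L/cmH2O = 0.3049 s.
t = −τ·ln(1 − 0.94) = −0.3049·ln(0.06) = 0.8578 s.

0.86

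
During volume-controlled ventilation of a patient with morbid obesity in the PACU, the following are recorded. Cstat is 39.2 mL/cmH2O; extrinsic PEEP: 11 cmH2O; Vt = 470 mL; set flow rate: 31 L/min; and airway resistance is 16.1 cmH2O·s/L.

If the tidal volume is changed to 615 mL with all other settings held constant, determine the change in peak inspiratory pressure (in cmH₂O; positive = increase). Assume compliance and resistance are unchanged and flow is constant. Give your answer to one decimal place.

3.7

PIP = Vt/C + R·V̇ + PEEP (constant-flow equation of motion).
Only the elastic term changes: ΔPIP = ΔVt / C = (615 − 470) / 39.2 = 3.699 cmH2O.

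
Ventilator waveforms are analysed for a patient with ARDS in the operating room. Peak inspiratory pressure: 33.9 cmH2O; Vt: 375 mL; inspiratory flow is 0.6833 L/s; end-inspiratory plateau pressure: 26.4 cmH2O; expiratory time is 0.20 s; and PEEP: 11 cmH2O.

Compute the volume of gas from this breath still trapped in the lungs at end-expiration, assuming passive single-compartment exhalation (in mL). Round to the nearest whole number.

R = (PIP − Pplat)/V̇ = (33.9 − 26.4) / 0.6833 = 7.5/0.6833 = 10.976 cmH2O·s/L.
C = Vt/(Pplat − PEEP) = 375.0 / (26.4 − 11) = 375.0/15.4 = 24.351 mL/cmH2O.
τ = R × C = 10.976 × 0.02435 L/cmH2O = 0.2673 s.
Fraction remaining = e^(−Te/τ) = e^(−0.20/0.2673) = 0.4732.
Trapped volume = 375.0 × 0.4732 = 177.45 mL.

177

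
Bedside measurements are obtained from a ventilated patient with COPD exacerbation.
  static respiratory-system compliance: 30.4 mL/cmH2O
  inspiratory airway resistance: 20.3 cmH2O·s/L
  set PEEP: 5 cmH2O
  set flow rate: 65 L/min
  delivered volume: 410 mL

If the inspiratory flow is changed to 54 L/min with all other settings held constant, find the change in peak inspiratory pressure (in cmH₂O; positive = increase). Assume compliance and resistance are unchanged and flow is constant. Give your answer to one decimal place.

-3.7

Flow: 65 L/min ÷ 60 = 1.0833 L/s.
New flow: 54 L/min ÷ 60 = 0.9 L/s.
PIP = Vt/C + R·V̇ + PEEP (constant-flow equation of motion).
Only the resistive term changes: ΔPIP = R × ΔV̇ = 20.3 × (0.9 − 1.0833) = 20.3 × -0.1833 = -3.721 cmH2O.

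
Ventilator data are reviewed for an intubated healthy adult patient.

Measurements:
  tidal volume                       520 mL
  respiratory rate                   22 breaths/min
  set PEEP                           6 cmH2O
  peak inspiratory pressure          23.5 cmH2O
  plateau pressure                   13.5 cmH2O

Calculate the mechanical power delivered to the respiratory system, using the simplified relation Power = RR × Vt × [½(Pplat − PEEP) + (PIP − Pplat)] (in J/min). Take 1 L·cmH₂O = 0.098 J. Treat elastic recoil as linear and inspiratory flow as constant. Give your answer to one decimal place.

15.4

Per-breath work = Vt × [½(Pplat−PEEP) + (PIP−Pplat)] = 0.520 × [0.5×7.5 + 10.0] = 0.520 × 13.75 = 7.15 L·cmH2O.
Power = 22 × 7.15 = 157.3 L·cmH2O/min.
× 0.098 J/(L·cmH2O) → 15.415 J/min.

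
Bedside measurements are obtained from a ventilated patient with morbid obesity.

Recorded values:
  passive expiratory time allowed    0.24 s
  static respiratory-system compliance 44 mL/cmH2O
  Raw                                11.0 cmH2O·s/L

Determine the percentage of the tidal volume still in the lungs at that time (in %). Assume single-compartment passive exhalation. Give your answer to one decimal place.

τ = R × C = 11.0 × 44 mL/cmH2O = 11.0 × 0.044 L/cmH2O = 0.484 s.
Passive exhalation: V(t)/V₀ = e^(−t/τ) = e^(−0.24/0.484) = 0.609.
Fraction remaining = 0.609 → 60.9%.

60.9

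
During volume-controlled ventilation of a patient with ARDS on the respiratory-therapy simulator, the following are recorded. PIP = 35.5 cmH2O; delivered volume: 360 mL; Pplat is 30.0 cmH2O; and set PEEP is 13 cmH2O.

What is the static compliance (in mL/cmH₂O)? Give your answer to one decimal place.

Cstat = Vt / (Pplat − PEEP) = 360 / (30.0 − 13) = 360 / 17.0 = 21.176 mL/cmH2O.

21.2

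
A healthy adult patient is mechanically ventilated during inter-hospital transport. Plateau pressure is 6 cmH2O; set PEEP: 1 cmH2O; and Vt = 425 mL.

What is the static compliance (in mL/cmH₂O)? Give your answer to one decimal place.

Cstat = Vt / (Pplat − PEEP) = 425 / (6 − 1) = 425 / 5.0 = 85.0 mL/cmH2O.

85.0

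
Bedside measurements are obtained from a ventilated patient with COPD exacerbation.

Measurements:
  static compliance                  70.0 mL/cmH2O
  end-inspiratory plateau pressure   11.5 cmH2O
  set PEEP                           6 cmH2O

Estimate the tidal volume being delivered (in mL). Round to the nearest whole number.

Vt = Cstat × (Pplat − PEEP) = 70.0 × (11.5 − 6) = 70.0 × 5.5 = 385.0 mL.

385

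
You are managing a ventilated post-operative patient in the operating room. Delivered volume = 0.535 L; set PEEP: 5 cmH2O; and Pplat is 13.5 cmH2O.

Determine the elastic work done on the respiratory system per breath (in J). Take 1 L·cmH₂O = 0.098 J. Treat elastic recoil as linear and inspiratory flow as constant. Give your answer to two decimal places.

0.22

Elastic work ≈ ½ × (Pplat − PEEP) × Vt = 0.5 × (13.5 − 5) × 0.535 L = 0.5 × 8.5 × 0.535 = 2.274 L·cmH2O.
× 0.098 J/(L·cmH2O) → 0.2229 J.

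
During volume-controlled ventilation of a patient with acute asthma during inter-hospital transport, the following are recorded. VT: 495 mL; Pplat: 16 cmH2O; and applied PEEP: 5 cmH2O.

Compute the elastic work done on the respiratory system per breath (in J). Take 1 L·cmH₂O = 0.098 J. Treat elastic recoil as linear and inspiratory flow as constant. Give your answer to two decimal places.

Elastic work ≈ ½ × (Pplat − PEEP) × Vt = 0.5 × (16 − 5) × 0.495 L = 0.5 × 11.0 × 0.495 = 2.723 L·cmH2O.
× 0.098 J/(L·cmH2O) → 0.2669 J.

0.27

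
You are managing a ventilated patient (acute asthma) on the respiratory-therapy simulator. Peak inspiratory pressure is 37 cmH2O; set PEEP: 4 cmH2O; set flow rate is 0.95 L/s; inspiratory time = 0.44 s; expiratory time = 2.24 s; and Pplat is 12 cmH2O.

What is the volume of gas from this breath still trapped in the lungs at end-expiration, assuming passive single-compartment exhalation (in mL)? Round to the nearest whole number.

82

Vt = flow × Ti = 0.95 L/s × 0.44 s × 1000 mL/L = 418.0 mL.
R = (PIP − Pplat)/V̇ = (37 − 12) / 0.95 = 25.0/0.95 = 26.316 cmH2O·s/L.
C = Vt/(Pplat − PEEP) = 418.0 / (12 − 4) = 418.0/8.0 = 52.25 mL/cmH2O.
τ = R × C = 26.316 × 0.05225 L/cmH2O = 1.375 s.
Fraction remaining = e^(−Te/τ) = e^(−2.24/1.375) = 0.1961.
Trapped volume = 418.0 × 0.1961 = 81.97 mL.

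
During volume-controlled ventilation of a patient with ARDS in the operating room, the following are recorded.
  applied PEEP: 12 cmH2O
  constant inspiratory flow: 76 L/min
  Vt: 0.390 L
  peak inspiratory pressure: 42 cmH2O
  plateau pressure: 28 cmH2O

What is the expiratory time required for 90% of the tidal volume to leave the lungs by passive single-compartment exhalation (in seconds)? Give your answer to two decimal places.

Flow: 76 L/min ÷ 60 = 1.2667 L/s.
R = (PIP − Pplat)/V̇ = (42 − 28) / 1.2667 = 14.0/1.2667 = 11.052 cmH2O·s/L.
C = Vt/(Pplat − PEEP) = 390.0 / (28 − 12) = 390.0/16.0 = 24.375 mL/cmH2O.
τ = R × C = 11.052 × 0.02438 L/cmH2O = 0.2694 s.
t = −τ·ln(1 − 0.90) = −0.2694·ln(0.1) = 0.6203 s.

0.62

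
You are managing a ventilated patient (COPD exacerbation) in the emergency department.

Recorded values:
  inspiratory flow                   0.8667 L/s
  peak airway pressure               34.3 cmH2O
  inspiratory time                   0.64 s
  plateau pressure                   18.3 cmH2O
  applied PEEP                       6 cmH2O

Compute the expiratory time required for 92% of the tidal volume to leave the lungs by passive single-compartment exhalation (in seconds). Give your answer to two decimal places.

Vt = flow × Ti = 0.8667 L/s × 0.64 s × 1000 mL/L = 554.69 mL.
R = (PIP − Pplat)/V̇ = (34.3 − 18.3) / 0.8667 = 16.0/0.8667 = 18.461 cmH2O·s/L.
C = Vt/(Pplat − PEEP) = 554.69 / (18.3 − 6) = 554.69/12.3 = 45.097 mL/cmH2O.
τ = R × C = 18.461 × 0.0451 L/cmH2O = 0.8326 s.
t = −τ·ln(1 − 0.92) = −0.8326·ln(0.08) = 2.103 s.

2.10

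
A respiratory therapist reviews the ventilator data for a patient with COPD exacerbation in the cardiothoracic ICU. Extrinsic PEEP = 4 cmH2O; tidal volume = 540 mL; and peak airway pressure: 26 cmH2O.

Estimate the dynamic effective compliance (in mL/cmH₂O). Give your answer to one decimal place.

24.5

Dynamic compliance = Vt / (PIP − PEEP) = 540 / (26 − 4) = 540 / 22.0 = 24.545 mL/cmH2O.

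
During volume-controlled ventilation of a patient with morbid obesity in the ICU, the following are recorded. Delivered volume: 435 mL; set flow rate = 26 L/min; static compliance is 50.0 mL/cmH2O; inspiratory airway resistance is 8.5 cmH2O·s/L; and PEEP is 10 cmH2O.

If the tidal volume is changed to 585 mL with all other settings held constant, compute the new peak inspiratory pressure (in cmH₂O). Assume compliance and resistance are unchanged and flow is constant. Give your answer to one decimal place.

25.4

Flow: 26 L/min ÷ 60 = 0.4333 L/s.
PIP = Vt/C + R·V̇ + PEEP (constant-flow equation of motion).
Only the elastic term changes: ΔPIP = ΔVt / C = (585 − 435) / 50.0 = 3.0 cmH2O.
Original PIP = 435/50.0 + 8.5×0.4333 + 10 = 22.383 cmH2O; new PIP = 22.383 + (3.0) = 25.383 cmH2O.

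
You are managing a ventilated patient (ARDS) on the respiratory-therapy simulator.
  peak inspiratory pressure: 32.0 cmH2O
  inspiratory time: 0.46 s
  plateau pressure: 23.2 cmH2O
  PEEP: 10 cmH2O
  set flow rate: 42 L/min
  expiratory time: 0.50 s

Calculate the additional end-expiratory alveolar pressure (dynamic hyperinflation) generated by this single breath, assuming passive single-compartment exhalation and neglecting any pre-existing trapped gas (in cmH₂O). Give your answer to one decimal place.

2.6

Flow: 42 L/min ÷ 60 = 0.7 L/s.
Vt = flow × Ti = 0.7 L/s × 0.46 s × 1000 mL/L = 322.0 mL.
R = (PIP − Pplat)/V̇ = (32.0 − 23.2) / 0.7 = 8.8/0.7 = 12.571 cmH2O·s/L.
C = Vt/(Pplat − PEEP) = 322.0 / (23.2 − 10) = 322.0/13.2 = 24.394 mL/cmH2O.
τ = R × C = 12.571 × 0.02439 L/cmH2O = 0.3066 s.
Fraction remaining = e^(−Te/τ) = e^(−0.50/0.3066) = 0.1958; trapped volume = 322.0 × 0.1958 = 63.048 mL.
Additional alveolar pressure from trapping ≈ V_trapped / C = 63.048 / 24.394 = 2.585 cmH2O.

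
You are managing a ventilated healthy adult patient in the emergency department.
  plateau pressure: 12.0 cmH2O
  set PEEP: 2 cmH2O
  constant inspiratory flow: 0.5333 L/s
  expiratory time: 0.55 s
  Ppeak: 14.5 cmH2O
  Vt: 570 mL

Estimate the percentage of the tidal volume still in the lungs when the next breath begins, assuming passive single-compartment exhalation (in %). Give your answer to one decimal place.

R = (PIP − Pplat)/V̇ = (14.5 − 12.0) / 0.5333 = 2.5/0.5333 = 4.688 cmH2O·s/L.
C = Vt/(Pplat − PEEP) = 570.0 / (12.0 − 2) = 570.0/10.0 = 57.0 mL/cmH2O.
τ = R × C = 4.688 × 0.057 L/cmH2O = 0.2672 s.
Fraction remaining at end-expiration = e^(−Te/τ) = e^(−0.55/0.2672) = 0.1277 → 12.77%.

12.8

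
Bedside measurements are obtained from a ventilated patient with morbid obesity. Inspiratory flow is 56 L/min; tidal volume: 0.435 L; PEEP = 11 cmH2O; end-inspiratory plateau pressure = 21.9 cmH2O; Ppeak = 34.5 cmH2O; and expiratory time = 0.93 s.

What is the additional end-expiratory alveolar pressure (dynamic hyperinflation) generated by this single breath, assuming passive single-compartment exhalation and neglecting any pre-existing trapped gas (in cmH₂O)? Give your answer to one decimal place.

1.9

Flow: 56 L/min ÷ 60 = 0.9333 L/s.
R = (PIP − Pplat)/V̇ = (34.5 − 21.9) / 0.9333 = 12.6/0.9333 = 13.5 cmH2O·s/L.
C = Vt/(Pplat − PEEP) = 435.0 / (21.9 − 11) = 435.0/10.9 = 39.908 mL/cmH2O.
τ = R × C = 13.5 × 0.03991 L/cmH2O = 0.5388 s.
Fraction remaining = e^(−Te/τ) = e^(−0.93/0.5388) = 0.178; trapped volume = 435.0 × 0.178 = 77.43 mL.
Additional alveolar pressure from trapping ≈ V_trapped / C = 77.43 / 39.908 = 1.94 cmH2O.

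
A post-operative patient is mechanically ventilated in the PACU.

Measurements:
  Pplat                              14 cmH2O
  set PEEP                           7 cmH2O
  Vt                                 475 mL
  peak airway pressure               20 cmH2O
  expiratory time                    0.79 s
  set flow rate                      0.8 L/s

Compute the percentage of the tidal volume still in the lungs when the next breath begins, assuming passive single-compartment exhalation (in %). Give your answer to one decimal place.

R = (PIP − Pplat)/V̇ = (20 − 14) / 0.8 = 6.0/0.8 = 7.5 cmH2O·s/L.
C = Vt/(Pplat − PEEP) = 475.0 / (14 − 7) = 475.0/7.0 = 67.857 mL/cmH2O.
τ = R × C = 7.5 × 0.06786 L/cmH2O = 0.509 s.
Fraction remaining at end-expiration = e^(−Te/τ) = e^(−0.79/0.509) = 0.2118 → 21.18%.

21.2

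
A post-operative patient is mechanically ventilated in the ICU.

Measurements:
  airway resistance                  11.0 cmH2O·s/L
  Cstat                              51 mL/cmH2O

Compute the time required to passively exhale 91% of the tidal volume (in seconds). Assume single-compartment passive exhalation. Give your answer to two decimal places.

1.35

τ = R × C = 11.0 × 51 mL/cmH2O = 11.0 × 0.051 L/cmH2O = 0.561 s.
Exhaled fraction f = 1 − e^(−t/τ) → t = −τ·ln(1 − f) = −0.561·ln(0.09) = 1.351 s.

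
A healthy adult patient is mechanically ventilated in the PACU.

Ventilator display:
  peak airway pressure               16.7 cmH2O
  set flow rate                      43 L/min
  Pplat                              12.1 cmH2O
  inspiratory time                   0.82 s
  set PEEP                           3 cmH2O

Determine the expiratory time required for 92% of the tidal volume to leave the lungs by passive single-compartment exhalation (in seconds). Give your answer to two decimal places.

Flow: 43 L/min ÷ 60 = 0.7167 L/s.
Vt = flow × Ti = 0.7167 L/s × 0.82 s × 1000 mL/L = 587.69 mL.
R = (PIP − Pplat)/V̇ = (16.7 − 12.1) / 0.7167 = 4.6/0.7167 = 6.418 cmH2O·s/L.
C = Vt/(Pplat − PEEP) = 587.69 / (12.1 − 3) = 587.69/9.1 = 64.581 mL/cmH2O.
τ = R × C = 6.418 × 0.06458 L/cmH2O = 0.4145 s.
t = −τ·ln(1 − 0.92) = −0.4145·ln(0.08) = 1.047 s.

1.05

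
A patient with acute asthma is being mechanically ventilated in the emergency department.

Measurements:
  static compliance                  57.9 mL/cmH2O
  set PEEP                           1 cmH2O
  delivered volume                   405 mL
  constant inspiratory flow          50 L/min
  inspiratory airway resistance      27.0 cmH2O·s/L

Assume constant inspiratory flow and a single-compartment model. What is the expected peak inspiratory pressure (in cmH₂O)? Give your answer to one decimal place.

30.5

Flow: 50 L/min ÷ 60 = 0.8333 L/s.
Equation of motion (constant flow): PIP = Vt/C + R·V̇ + PEEP.
PIP = 405/57.9 + 27.0×0.8333 + 1 = 6.995 + 22.499 + 1 = 30.494 cmH2O.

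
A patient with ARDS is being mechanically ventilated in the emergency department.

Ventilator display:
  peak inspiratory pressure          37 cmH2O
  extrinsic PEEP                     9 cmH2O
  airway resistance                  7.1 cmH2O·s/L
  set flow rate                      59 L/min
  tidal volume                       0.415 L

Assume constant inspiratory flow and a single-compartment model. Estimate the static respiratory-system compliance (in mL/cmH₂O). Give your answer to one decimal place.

Flow: 59 L/min ÷ 60 = 0.9833 L/s.
Equation of motion (constant flow): PIP = Vt/C + R·V̇ + PEEP.
Vt/C = PIP − R·V̇ − PEEP = 37 − 7.1×0.9833 − 9 = 37 − 6.981 − 9 = 21.019 cmH2O.
C = Vt / 21.019 = 415 / 21.019 = 19.744 mL/cmH2O.

19.7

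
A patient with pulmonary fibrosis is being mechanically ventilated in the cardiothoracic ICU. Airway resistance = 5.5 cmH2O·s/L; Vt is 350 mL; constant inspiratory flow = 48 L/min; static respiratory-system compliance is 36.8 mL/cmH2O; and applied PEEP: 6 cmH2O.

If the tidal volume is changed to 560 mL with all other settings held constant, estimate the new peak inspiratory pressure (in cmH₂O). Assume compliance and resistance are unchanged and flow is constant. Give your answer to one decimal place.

Flow: 48 L/min ÷ 60 = 0.8 L/s.
PIP = Vt/C + R·V̇ + PEEP (constant-flow equation of motion).
Only the elastic term changes: ΔPIP = ΔVt / C = (560 − 350) / 36.8 = 5.707 cmH2O.
Original PIP = 350/36.8 + 5.5×0.8 + 6 = 19.911 cmH2O; new PIP = 19.911 + (5.707) = 25.618 cmH2O.

25.6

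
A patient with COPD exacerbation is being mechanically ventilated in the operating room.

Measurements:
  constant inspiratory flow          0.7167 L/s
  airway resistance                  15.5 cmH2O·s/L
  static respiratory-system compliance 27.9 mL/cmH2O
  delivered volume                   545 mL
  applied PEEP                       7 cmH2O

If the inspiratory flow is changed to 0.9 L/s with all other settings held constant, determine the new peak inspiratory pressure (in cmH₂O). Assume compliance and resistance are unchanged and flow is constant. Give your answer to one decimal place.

PIP = Vt/C + R·V̇ + PEEP (constant-flow equation of motion).
Only the resistive term changes: ΔPIP = R × ΔV̇ = 15.5 × (0.9 − 0.7167) = 15.5 × 0.1833 = 2.841 cmH2O.
Original PIP = 545/27.9 + 15.5×0.7167 + 7 = 37.643 cmH2O; new PIP = 37.643 + (2.841) = 40.484 cmH2O.

40.5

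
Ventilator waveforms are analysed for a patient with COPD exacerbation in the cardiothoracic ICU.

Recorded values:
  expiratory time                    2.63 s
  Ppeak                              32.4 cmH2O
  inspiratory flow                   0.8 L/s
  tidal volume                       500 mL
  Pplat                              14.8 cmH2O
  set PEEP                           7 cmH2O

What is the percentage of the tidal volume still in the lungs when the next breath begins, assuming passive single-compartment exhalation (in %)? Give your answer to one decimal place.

15.5

R = (PIP − Pplat)/V̇ = (32.4 − 14.8) / 0.8 = 17.6/0.8 = 22.0 cmH2O·s/L.
C = Vt/(Pplat − PEEP) = 500.0 / (14.8 − 7) = 500.0/7.8 = 64.103 mL/cmH2O.
τ = R × C = 22.0 × 0.0641 L/cmH2O = 1.41 s.
Fraction remaining at end-expiration = e^(−Te/τ) = e^(−2.63/1.41) = 0.1549 → 15.49%.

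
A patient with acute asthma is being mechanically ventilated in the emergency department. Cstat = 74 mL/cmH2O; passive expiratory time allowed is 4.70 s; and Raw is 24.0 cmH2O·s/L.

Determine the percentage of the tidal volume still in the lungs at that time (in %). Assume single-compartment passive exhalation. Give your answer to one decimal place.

7.1

τ = R × C = 24.0 × 74 mL/cmH2O = 24.0 × 0.074 L/cmH2O = 1.776 s.
Passive exhalation: V(t)/V₀ = e^(−t/τ) = e^(−4.70/1.776) = 0.07091.
Fraction remaining = 0.07091 → 7.091%.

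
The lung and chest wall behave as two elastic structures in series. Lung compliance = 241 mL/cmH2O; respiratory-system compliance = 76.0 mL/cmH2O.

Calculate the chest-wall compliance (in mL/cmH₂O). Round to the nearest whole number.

1/Ccw = 1/Crs − 1/CL.
1/Ccw = 1/76.0 − 1/241 = 0.009009.
Ccw = 111.0 mL/cmH2O.

111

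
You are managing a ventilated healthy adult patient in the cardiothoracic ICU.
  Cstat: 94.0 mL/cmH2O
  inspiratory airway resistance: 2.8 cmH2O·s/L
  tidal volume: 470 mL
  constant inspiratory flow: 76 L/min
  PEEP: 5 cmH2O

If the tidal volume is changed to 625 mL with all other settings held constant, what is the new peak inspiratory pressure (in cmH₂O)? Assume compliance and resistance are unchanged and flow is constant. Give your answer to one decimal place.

15.2

Flow: 76 L/min ÷ 60 = 1.2667 L/s.
PIP = Vt/C + R·V̇ + PEEP (constant-flow equation of motion).
Only the elastic term changes: ΔPIP = ΔVt / C = (625 − 470) / 94.0 = 1.649 cmH2O.
Original PIP = 470/94.0 + 2.8×1.2667 + 5 = 13.547 cmH2O; new PIP = 13.547 + (1.649) = 15.196 cmH2O.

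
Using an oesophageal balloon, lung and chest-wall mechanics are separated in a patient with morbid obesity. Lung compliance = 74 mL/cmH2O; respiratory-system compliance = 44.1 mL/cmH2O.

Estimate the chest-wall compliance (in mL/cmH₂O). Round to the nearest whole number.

1/Ccw = 1/Crs − 1/CL.
1/Ccw = 1/44.1 − 1/74 = 0.009162.
Ccw = 109.15 mL/cmH2O.

109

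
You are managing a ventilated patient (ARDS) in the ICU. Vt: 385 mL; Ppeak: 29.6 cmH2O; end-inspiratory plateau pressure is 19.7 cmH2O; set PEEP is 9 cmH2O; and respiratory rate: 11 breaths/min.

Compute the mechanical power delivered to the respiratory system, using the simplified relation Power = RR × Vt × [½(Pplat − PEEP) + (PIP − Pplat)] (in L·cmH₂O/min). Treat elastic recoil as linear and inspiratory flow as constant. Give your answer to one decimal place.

64.6

Per-breath work = Vt × [½(Pplat−PEEP) + (PIP−Pplat)] = 0.385 × [0.5×10.7 + 9.9] = 0.385 × 15.25 = 5.871 L·cmH2O.
Power = 11 × 5.871 = 64.581 L·cmH2O/min.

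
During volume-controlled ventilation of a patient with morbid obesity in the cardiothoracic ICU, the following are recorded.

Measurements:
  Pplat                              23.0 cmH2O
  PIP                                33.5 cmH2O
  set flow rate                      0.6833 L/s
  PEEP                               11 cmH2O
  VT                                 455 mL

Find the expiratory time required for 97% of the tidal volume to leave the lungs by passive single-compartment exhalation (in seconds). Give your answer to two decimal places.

R = (PIP − Pplat)/V̇ = (33.5 − 23.0) / 0.6833 = 10.5/0.6833 = 15.367 cmH2O·s/L.
C = Vt/(Pplat − PEEP) = 455.0 / (23.0 − 11) = 455.0/12.0 = 37.917 mL/cmH2O.
τ = R × C = 15.367 × 0.03792 L/cmH2O = 0.5827 s.
t = −τ·ln(1 − 0.97) = −0.5827·ln(0.03) = 2.043 s.

2.04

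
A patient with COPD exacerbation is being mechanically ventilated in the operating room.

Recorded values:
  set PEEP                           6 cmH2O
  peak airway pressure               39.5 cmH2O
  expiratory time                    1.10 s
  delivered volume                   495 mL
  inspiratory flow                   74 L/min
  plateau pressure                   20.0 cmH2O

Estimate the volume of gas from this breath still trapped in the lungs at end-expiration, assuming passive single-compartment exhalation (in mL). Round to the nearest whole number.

Flow: 74 L/min ÷ 60 = 1.2333 L/s.
R = (PIP − Pplat)/V̇ = (39.5 − 20.0) / 1.2333 = 19.5/1.2333 = 15.811 cmH2O·s/L.
C = Vt/(Pplat − PEEP) = 495.0 / (20.0 − 6) = 495.0/14.0 = 35.357 mL/cmH2O.
τ = R × C = 15.811 × 0.03536 L/cmH2O = 0.5591 s.
Fraction remaining = e^(−Te/τ) = e^(−1.10/0.5591) = 0.1398.
Trapped volume = 495.0 × 0.1398 = 69.201 mL.

69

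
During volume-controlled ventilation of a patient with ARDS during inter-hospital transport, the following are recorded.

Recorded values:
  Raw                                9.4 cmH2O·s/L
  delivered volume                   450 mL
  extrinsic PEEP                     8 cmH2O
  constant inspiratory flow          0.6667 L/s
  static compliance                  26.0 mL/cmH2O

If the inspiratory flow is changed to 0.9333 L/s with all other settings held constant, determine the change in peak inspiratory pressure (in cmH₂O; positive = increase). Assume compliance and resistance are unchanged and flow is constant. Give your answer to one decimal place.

2.5

PIP = Vt/C + R·V̇ + PEEP (constant-flow equation of motion).
Only the resistive term changes: ΔPIP = R × ΔV̇ = 9.4 × (0.9333 − 0.6667) = 9.4 × 0.2666 = 2.506 cmH2O.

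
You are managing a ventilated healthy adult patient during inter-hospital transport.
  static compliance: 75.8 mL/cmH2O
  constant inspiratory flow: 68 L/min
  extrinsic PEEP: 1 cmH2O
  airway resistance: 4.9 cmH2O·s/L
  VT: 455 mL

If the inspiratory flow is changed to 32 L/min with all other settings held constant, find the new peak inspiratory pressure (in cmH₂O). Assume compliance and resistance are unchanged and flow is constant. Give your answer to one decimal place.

9.6

Flow: 68 L/min ÷ 60 = 1.1333 L/s.
New flow: 32 L/min ÷ 60 = 0.5333 L/s.
PIP = Vt/C + R·V̇ + PEEP (constant-flow equation of motion).
Only the resistive term changes: ΔPIP = R × ΔV̇ = 4.9 × (0.5333 − 1.1333) = 4.9 × -0.6 = -2.94 cmH2O.
Original PIP = 455/75.8 + 4.9×1.1333 + 1 = 12.556 cmH2O; new PIP = 12.556 + (-2.94) = 9.616 cmH2O.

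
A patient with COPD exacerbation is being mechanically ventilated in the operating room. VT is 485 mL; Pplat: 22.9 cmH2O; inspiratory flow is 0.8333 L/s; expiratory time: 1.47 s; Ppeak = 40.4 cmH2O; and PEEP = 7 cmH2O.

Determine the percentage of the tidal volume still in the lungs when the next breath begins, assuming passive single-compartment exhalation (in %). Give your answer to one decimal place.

R = (PIP − Pplat)/V̇ = (40.4 − 22.9) / 0.8333 = 17.5/0.8333 = 21.001 cmH2O·s/L.
C = Vt/(Pplat − PEEP) = 485.0 / (22.9 − 7) = 485.0/15.9 = 30.503 mL/cmH2O.
τ = R × C = 21.001 × 0.0305 L/cmH2O = 0.6405 s.
Fraction remaining at end-expiration = e^(−Te/τ) = e^(−1.47/0.6405) = 0.1008 → 10.08%.

10.1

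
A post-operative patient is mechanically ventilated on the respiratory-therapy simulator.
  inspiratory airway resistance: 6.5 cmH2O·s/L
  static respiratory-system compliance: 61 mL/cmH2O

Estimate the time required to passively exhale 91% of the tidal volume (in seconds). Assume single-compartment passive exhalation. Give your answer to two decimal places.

0.95

τ = R × C = 6.5 × 61 mL/cmH2O = 6.5 × 0.061 L/cmH2O = 0.3965 s.
Exhaled fraction f = 1 − e^(−t/τ) → t = −τ·ln(1 − f) = −0.3965·ln(0.09) = 0.9548 s.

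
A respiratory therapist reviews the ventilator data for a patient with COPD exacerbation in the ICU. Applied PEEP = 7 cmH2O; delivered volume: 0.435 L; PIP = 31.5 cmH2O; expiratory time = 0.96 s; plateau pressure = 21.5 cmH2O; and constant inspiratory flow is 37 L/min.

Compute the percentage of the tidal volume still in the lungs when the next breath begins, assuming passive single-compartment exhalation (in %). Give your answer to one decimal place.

Flow: 37 L/min ÷ 60 = 0.6167 L/s.
R = (PIP − Pplat)/V̇ = (31.5 − 21.5) / 0.6167 = 10.0/0.6167 = 16.215 cmH2O·s/L.
C = Vt/(Pplat − PEEP) = 435.0 / (21.5 − 7) = 435.0/14.5 = 30.0 mL/cmH2O.
τ = R × C = 16.215 × 0.03 L/cmH2O = 0.4865 s.
Fraction remaining at end-expiration = e^(−Te/τ) = e^(−0.96/0.4865) = 0.139 → 13.9%.

13.9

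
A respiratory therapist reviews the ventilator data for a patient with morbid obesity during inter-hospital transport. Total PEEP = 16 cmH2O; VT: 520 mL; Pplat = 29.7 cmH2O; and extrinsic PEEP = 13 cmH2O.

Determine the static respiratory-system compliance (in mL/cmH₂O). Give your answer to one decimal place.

End-expiratory occlusion gives total PEEP = 16 cmH2O (intrinsic PEEP = 16 − 13 = 3). Use total PEEP for the elastic gradient.
Cstat = Vt / (Pplat − PEEPtotal) = 520 / (29.7 − 16) = 520 / 13.7 = 37.956 mL/cmH2O.

38.0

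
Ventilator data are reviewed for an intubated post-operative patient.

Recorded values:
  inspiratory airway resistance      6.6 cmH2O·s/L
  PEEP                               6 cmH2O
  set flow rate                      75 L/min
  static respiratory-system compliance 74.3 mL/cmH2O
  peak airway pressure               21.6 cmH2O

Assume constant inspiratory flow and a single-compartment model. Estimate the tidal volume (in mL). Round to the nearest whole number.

Flow: 75 L/min ÷ 60 = 1.25 L/s.
Equation of motion (constant flow): PIP = Vt/C + R·V̇ + PEEP.
Vt/C = PIP − R·V̇ − PEEP = 21.6 − 8.25 − 6 = 7.35 cmH2O.
Vt = C × 7.35 = 74.3 × 7.35 = 546.11 mL.

546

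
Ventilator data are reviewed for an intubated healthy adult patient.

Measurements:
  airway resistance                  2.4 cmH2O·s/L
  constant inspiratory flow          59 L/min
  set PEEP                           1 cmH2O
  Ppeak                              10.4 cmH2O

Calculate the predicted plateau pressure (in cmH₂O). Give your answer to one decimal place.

Flow: 59 L/min ÷ 60 = 0.9833 L/s.
Pplat = PIP − Raw × flow = 10.4 − 2.4 × 0.9833 = 10.4 − 2.36 = 8.04 cmH2O.

8.0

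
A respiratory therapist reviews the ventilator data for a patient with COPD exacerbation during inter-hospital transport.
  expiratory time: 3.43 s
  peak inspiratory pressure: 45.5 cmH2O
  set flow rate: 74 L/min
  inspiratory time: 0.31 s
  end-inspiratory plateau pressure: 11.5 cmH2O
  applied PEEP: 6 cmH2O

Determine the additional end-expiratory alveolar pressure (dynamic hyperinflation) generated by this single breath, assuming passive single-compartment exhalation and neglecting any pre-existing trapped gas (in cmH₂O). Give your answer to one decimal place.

Flow: 74 L/min ÷ 60 = 1.2333 L/s.
Vt = flow × Ti = 1.2333 L/s × 0.31 s × 1000 mL/L = 382.32 mL.
R = (PIP − Pplat)/V̇ = (45.5 − 11.5) / 1.2333 = 34.0/1.2333 = 27.568 cmH2O·s/L.
C = Vt/(Pplat − PEEP) = 382.32 / (11.5 − 6) = 382.32/5.5 = 69.513 mL/cmH2O.
τ = R × C = 27.568 × 0.06951 L/cmH2O = 1.916 s.
Fraction remaining = e^(−Te/τ) = e^(−3.43/1.916) = 0.1669; trapped volume = 382.32 × 0.1669 = 63.809 mL.
Additional alveolar pressure from trapping ≈ V_trapped / C = 63.809 / 69.513 = 0.9179 cmH2O.

0.9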